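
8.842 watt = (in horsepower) 0.01186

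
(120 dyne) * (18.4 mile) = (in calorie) 8.493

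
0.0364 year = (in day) 13.29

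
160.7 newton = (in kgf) 16.39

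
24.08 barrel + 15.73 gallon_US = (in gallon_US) 1027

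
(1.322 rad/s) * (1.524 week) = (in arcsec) 2.513e+11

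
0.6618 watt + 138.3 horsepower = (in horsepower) 138.3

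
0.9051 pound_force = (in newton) 4.026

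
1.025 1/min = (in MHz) 1.708e-08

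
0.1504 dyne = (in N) 1.504e-06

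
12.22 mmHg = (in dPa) 1.629e+04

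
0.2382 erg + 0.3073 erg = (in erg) 0.5455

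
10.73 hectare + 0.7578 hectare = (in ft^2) 1.237e+06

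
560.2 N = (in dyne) 5.602e+07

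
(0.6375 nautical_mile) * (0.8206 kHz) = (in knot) 1.883e+06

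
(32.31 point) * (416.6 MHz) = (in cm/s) 4.749e+08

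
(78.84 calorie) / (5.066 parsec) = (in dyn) 2.11e-10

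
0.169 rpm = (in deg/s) 1.014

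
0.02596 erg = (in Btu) 2.461e-12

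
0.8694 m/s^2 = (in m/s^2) 0.8694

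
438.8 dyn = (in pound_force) 0.0009865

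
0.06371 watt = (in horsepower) 8.544e-05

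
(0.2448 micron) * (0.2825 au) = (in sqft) 1.114e+05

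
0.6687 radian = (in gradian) 42.57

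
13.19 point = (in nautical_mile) 2.512e-06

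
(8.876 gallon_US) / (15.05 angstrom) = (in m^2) 2.233e+07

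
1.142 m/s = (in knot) 2.22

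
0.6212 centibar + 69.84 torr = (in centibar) 9.932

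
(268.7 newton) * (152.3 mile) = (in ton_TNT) 0.01574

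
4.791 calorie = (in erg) 2.005e+08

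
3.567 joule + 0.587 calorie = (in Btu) 0.005709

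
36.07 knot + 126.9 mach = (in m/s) 4.323e+04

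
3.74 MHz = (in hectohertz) 3.74e+04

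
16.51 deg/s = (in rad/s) 0.2882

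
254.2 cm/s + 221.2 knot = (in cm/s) 1.163e+04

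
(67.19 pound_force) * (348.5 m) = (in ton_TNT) 2.489e-05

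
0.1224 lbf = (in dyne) 5.445e+04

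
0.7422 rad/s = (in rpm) 7.087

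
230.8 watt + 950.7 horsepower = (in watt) 7.092e+05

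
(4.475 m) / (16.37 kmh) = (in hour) 0.0002734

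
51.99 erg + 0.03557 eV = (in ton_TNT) 1.243e-15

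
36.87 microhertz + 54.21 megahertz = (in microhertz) 5.421e+13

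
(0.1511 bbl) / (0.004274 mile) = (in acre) 8.63e-07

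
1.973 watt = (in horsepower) 0.002646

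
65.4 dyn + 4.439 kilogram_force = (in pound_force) 9.786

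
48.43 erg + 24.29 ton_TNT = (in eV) 6.343e+29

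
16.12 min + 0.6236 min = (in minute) 16.74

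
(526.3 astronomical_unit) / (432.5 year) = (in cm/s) 5.773e+05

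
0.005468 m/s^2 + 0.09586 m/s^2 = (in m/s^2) 0.1013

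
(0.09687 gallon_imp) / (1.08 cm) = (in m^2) 0.04078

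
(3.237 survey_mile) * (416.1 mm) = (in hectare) 0.2168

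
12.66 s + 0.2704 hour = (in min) 16.43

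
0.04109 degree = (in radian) 0.0007172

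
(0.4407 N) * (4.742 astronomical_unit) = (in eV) 1.951e+30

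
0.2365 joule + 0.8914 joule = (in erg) 1.128e+07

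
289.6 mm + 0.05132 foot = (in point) 865.3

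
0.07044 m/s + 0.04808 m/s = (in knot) 0.2304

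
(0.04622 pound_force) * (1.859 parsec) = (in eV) 7.361e+34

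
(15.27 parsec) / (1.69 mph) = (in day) 7.218e+12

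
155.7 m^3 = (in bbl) 979.3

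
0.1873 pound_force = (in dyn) 8.332e+04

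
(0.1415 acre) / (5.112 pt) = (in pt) 9.001e+08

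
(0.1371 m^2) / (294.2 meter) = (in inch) 0.01835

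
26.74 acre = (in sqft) 1.165e+06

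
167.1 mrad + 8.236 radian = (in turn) 1.337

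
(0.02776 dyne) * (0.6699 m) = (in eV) 1.161e+12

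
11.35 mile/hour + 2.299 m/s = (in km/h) 26.54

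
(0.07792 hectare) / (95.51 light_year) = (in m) 8.623e-16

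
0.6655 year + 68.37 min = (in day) 243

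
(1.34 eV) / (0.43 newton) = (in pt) 1.415e-15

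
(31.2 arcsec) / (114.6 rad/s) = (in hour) 3.666e-10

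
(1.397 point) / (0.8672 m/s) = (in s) 0.0005683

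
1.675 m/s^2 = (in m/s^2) 1.675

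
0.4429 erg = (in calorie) 1.059e-08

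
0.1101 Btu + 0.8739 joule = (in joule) 117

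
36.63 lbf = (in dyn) 1.629e+07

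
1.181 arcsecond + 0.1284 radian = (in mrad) 128.4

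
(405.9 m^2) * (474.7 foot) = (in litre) 5.873e+07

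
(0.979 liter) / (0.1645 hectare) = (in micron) 0.5951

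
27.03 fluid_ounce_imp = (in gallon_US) 0.2029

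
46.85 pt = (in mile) 1.027e-05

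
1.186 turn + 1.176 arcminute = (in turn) 1.186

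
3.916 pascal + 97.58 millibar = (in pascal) 9762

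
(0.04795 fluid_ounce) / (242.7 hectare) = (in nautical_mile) 3.155e-16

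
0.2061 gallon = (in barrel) 0.004907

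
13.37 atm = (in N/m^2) 1.355e+06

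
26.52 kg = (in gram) 2.652e+04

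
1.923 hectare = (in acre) 4.752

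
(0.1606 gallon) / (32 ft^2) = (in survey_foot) 0.0006709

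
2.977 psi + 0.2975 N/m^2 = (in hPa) 205.3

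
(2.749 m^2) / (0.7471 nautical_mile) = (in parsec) 6.439e-20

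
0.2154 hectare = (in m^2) 2154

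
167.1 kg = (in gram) 1.671e+05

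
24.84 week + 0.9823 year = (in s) 4.6e+07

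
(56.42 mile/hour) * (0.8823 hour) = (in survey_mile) 49.78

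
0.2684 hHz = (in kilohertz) 0.02684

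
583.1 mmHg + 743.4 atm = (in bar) 754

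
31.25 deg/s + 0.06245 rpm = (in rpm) 5.271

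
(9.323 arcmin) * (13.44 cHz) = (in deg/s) 0.02088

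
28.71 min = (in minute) 28.71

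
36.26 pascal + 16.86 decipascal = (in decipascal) 379.5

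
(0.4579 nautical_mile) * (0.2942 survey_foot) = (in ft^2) 818.5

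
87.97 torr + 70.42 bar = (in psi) 1023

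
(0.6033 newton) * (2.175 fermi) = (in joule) 1.312e-15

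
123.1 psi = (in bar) 8.487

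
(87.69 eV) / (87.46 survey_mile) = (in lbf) 2.244e-23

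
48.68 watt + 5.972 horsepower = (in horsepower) 6.037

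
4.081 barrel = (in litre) 648.8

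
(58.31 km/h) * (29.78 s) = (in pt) 1.367e+06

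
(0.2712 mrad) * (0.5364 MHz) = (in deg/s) 8335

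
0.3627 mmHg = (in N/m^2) 48.36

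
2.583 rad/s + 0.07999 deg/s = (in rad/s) 2.584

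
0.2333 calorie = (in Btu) 0.0009252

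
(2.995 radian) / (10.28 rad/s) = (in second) 0.2913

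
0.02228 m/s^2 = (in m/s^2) 0.02228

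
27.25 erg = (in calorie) 6.513e-07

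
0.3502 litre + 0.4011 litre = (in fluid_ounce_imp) 26.44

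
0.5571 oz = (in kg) 0.01579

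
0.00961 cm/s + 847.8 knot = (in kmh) 1570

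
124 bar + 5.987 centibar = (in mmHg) 9.305e+04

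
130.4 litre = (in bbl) 0.8202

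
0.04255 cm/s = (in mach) 1.25e-06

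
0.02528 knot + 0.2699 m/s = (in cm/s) 28.29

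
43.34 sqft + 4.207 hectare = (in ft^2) 4.529e+05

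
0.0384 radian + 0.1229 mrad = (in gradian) 2.452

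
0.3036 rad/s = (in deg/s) 17.39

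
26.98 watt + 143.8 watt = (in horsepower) 0.229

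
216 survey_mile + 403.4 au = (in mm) 6.035e+16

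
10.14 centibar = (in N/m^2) 1.014e+04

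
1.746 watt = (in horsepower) 0.002341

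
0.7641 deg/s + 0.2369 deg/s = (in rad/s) 0.01747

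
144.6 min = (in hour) 2.41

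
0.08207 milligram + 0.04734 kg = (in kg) 0.04734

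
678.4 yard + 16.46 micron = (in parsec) 2.01e-14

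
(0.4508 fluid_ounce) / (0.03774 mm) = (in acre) 8.729e-05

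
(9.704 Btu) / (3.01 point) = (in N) 9.642e+06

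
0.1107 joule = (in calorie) 0.02646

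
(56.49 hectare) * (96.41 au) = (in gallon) 2.152e+21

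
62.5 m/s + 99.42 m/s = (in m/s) 161.9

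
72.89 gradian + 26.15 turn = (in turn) 26.33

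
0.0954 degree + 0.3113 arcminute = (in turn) 0.0002794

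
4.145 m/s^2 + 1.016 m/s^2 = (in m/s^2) 5.161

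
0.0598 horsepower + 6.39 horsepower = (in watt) 4810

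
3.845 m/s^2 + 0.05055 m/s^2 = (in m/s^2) 3.896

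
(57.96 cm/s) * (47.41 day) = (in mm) 2.374e+09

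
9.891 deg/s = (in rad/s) 0.1726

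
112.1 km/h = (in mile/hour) 69.66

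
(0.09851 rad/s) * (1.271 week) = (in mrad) 7.572e+07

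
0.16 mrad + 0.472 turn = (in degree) 169.9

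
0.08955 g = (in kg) 8.955e-05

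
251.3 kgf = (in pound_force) 554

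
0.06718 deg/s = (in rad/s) 0.001173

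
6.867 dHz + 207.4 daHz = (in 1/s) 2075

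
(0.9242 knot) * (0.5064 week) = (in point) 4.128e+08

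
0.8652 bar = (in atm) 0.8539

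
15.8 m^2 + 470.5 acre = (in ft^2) 2.05e+07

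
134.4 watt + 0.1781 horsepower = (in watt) 267.2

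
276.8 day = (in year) 0.7584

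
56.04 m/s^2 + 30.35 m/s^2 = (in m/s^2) 86.39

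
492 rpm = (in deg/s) 2952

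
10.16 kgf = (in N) 99.64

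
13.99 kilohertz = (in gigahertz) 1.399e-05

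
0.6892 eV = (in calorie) 2.639e-20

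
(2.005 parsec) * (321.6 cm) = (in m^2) 1.99e+17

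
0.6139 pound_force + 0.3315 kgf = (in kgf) 0.61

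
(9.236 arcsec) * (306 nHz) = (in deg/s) 7.851e-10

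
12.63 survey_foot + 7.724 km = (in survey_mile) 4.802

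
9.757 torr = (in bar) 0.01301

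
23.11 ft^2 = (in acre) 0.0005305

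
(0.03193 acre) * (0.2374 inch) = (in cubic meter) 0.7792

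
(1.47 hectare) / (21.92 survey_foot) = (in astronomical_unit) 1.471e-08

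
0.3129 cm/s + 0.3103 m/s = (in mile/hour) 0.7011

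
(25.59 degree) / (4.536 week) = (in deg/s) 9.328e-06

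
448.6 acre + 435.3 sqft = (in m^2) 1.815e+06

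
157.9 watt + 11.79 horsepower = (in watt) 8950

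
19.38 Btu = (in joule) 2.045e+04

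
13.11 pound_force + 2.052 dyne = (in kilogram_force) 5.947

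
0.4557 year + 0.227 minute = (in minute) 2.395e+05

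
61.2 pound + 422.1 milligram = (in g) 2.776e+04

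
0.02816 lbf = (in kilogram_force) 0.01277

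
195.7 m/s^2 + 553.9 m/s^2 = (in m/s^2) 749.6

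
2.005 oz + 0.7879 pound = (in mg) 4.142e+05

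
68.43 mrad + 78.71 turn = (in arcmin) 1.7e+06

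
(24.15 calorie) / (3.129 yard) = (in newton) 35.32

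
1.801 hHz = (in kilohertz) 0.1801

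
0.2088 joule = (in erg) 2.088e+06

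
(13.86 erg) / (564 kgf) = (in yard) 2.74e-10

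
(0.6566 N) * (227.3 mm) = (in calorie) 0.03567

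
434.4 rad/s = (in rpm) 4148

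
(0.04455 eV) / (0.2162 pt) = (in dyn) 9.358e-12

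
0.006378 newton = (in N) 0.006378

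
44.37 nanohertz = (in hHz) 4.437e-10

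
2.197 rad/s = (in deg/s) 125.9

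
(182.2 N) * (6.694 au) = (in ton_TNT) 4.361e+04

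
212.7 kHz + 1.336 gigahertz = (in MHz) 1336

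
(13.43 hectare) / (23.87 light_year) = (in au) 3.975e-24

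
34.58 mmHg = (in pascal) 4610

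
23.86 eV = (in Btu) 3.623e-21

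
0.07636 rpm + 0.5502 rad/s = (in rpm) 5.33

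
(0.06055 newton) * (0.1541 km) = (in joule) 9.331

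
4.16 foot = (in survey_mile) 0.0007879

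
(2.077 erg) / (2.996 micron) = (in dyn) 6933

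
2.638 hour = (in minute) 158.3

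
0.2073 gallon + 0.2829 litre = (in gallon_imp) 0.2348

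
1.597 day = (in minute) 2300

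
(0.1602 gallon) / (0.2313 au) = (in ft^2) 1.886e-13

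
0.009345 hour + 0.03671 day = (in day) 0.0371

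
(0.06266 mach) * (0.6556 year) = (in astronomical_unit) 0.002949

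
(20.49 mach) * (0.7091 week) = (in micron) 2.992e+15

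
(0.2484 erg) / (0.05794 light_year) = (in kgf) 4.621e-24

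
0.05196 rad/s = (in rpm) 0.4962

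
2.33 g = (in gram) 2.33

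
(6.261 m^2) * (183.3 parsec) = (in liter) 3.541e+22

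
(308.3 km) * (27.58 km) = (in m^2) 8.503e+09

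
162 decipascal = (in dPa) 162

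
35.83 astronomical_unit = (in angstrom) 5.36e+22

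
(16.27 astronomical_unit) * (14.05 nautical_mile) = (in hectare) 6.333e+12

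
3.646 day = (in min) 5250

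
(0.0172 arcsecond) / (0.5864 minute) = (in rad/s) 2.37e-09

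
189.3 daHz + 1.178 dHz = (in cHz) 1.893e+05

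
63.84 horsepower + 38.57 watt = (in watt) 4.764e+04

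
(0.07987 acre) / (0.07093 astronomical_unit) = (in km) 3.046e-11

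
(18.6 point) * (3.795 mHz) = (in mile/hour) 5.57e-05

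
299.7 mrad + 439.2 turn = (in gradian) 1.757e+05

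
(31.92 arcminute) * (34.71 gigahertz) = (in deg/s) 1.847e+10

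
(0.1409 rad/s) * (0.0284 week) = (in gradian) 1.541e+05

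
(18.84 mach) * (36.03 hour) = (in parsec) 2.697e-08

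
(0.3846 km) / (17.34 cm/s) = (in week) 0.003667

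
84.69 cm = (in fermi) 8.469e+14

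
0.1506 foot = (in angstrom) 4.59e+08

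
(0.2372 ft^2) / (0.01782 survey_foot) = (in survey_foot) 13.31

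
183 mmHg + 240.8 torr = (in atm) 0.5576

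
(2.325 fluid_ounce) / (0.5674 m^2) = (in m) 0.0001212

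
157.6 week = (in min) 1.589e+06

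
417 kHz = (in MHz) 0.417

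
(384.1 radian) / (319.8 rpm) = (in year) 3.637e-07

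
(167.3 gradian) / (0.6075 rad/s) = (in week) 7.152e-06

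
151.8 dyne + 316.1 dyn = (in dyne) 467.9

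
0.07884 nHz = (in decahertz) 7.884e-12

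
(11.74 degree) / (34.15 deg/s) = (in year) 1.09e-08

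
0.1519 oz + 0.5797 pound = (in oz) 9.427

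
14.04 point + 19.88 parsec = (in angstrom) 6.134e+27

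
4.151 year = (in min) 2.182e+06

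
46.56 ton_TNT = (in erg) 1.948e+18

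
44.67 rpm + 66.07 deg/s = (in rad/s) 5.831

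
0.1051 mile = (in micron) 1.691e+08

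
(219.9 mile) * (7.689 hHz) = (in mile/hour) 6.087e+08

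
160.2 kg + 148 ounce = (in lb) 362.4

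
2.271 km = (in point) 6.437e+06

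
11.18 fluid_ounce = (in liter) 0.3306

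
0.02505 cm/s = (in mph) 0.0005604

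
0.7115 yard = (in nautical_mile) 0.0003513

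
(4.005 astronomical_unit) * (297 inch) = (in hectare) 4.52e+08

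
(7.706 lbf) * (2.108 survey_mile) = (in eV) 7.258e+23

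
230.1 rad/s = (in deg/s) 1.318e+04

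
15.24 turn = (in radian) 95.76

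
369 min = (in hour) 6.15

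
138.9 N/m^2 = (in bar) 0.001389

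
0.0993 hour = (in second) 357.5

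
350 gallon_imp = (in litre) 1591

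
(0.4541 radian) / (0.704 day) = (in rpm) 7.129e-05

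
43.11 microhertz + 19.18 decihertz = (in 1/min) 115.1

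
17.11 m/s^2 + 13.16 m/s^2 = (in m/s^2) 30.27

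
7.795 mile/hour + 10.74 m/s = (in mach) 0.04178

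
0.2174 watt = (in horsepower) 0.0002915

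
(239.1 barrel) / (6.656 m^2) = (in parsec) 1.851e-16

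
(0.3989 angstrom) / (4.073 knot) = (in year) 6.037e-19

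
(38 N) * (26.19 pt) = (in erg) 3.511e+06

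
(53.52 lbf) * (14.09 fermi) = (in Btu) 3.179e-15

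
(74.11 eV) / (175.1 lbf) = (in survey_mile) 9.473e-24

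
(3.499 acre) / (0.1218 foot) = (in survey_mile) 237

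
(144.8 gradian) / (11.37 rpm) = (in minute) 0.03184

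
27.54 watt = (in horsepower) 0.03693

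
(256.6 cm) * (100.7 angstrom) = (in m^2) 2.584e-08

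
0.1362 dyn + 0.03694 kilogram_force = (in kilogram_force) 0.03694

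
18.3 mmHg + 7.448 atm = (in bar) 7.571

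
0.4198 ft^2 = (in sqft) 0.4198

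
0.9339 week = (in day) 6.537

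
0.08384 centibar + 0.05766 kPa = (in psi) 0.02052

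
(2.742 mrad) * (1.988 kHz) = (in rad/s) 5.451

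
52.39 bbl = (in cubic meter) 8.329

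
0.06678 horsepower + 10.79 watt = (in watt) 60.59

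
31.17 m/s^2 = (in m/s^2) 31.17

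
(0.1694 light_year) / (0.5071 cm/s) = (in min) 5.267e+15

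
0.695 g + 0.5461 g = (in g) 1.241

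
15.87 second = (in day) 0.0001837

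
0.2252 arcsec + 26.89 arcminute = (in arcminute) 26.89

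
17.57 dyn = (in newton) 0.0001757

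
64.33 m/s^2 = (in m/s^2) 64.33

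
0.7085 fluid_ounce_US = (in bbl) 0.0001318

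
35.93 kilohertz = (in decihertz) 3.593e+05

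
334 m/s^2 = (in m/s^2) 334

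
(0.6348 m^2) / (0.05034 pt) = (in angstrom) 3.575e+14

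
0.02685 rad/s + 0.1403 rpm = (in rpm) 0.3967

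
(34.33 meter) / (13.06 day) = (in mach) 8.935e-08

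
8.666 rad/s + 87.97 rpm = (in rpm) 170.7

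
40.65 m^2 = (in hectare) 0.004065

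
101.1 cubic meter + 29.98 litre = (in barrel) 636.1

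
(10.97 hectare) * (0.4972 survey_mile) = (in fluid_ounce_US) 2.968e+12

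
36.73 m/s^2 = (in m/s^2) 36.73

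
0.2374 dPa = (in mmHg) 0.0001781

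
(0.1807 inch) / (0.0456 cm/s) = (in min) 0.1678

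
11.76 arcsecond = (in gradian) 0.00363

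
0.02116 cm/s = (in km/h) 0.0007618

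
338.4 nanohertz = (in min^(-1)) 2.03e-05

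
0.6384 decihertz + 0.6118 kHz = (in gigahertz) 6.119e-07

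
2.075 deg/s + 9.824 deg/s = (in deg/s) 11.9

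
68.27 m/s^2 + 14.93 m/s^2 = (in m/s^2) 83.2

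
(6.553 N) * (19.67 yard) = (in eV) 7.356e+20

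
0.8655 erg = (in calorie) 2.069e-08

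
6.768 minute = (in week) 0.0006714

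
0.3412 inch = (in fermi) 8.666e+12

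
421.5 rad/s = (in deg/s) 2.415e+04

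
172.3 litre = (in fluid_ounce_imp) 6064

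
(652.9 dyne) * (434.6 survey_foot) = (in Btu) 0.0008197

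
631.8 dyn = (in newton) 0.006318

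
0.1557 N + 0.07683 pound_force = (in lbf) 0.1118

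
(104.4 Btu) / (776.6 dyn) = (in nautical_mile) 7658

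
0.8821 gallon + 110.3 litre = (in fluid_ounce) 3843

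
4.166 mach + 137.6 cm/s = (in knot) 2760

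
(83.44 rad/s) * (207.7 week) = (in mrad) 1.048e+13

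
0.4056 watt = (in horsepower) 0.0005439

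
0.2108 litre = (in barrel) 0.001326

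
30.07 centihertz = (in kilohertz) 0.0003007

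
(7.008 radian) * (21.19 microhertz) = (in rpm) 0.001418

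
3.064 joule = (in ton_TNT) 7.323e-10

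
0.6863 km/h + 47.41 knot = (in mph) 54.98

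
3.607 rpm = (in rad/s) 0.3777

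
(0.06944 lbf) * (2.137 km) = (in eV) 4.12e+21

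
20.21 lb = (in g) 9167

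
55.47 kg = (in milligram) 5.547e+07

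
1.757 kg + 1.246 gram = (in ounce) 62.02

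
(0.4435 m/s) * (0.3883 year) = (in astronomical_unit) 3.63e-05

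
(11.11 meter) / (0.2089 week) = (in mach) 2.583e-07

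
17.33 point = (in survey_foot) 0.02006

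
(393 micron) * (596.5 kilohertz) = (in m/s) 234.4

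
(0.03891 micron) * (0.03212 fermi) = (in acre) 3.088e-28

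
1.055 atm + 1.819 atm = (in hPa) 2912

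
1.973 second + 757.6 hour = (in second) 2.727e+06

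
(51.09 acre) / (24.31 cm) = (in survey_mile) 528.5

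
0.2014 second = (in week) 3.33e-07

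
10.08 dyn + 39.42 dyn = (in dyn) 49.5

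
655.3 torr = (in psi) 12.67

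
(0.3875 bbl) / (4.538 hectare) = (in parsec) 4.4e-23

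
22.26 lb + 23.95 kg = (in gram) 3.405e+04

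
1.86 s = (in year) 5.898e-08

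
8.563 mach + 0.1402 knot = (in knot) 5668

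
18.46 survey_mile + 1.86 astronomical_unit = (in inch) 1.095e+13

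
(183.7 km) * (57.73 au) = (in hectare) 1.586e+14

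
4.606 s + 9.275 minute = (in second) 561.1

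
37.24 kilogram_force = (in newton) 365.2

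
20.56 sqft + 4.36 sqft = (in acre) 0.0005721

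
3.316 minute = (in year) 6.309e-06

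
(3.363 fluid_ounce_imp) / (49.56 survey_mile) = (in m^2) 1.198e-09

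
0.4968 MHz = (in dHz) 4.968e+06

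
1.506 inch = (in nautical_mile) 2.065e-05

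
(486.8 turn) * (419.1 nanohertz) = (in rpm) 0.01224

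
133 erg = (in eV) 8.301e+13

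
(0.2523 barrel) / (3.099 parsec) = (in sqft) 4.515e-18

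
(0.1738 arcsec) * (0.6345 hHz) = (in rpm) 0.0005105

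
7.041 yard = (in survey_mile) 0.004001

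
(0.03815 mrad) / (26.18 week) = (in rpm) 2.301e-11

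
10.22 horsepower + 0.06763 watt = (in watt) 7621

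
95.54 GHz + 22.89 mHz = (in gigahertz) 95.54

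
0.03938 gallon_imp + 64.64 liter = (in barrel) 0.4077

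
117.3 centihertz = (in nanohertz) 1.173e+09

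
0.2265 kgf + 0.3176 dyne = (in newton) 2.221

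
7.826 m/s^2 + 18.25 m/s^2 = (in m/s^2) 26.08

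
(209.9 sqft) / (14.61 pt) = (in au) 2.529e-08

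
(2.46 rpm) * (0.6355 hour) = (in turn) 93.8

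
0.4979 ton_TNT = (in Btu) 1.975e+06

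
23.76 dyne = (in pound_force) 5.341e-05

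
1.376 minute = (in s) 82.56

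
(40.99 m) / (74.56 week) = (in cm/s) 9.09e-05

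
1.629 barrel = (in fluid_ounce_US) 8758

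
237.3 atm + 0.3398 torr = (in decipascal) 2.404e+08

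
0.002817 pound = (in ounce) 0.04507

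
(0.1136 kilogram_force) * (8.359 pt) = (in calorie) 0.0007852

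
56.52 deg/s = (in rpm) 9.42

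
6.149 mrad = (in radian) 0.006149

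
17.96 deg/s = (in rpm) 2.993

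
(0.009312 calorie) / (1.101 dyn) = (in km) 3.539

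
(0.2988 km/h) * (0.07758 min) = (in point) 1095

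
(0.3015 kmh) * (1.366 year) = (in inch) 1.42e+08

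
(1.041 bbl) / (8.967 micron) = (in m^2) 1.846e+04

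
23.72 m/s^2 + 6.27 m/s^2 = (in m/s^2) 29.99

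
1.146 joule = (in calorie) 0.2739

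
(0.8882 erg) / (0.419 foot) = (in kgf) 7.092e-08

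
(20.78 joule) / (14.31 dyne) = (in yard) 1.588e+05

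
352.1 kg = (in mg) 3.521e+08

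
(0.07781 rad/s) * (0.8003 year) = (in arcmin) 6.751e+09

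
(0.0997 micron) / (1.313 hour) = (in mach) 6.195e-14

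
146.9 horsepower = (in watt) 1.095e+05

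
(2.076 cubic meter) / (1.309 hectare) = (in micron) 158.6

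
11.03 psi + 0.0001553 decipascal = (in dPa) 7.605e+05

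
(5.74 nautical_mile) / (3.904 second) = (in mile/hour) 6091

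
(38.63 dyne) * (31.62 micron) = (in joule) 1.221e-08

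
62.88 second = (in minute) 1.048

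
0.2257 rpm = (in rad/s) 0.02364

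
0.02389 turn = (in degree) 8.6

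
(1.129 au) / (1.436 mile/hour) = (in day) 3.045e+06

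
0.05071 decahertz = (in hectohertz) 0.005071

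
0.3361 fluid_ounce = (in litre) 0.00994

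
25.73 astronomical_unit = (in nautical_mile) 2.078e+09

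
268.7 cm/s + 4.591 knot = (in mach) 0.01483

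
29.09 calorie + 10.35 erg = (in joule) 121.7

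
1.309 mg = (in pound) 2.886e-06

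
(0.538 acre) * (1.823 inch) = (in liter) 1.008e+05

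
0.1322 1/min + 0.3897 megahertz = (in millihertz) 3.897e+08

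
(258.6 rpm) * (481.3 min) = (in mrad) 7.82e+08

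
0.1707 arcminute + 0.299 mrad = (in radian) 0.0003487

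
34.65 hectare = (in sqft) 3.73e+06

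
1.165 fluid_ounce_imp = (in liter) 0.0331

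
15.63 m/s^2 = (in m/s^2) 15.63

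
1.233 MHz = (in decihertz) 1.233e+07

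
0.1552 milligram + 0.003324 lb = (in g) 1.508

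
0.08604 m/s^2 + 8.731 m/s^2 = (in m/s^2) 8.817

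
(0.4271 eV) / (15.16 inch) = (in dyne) 1.777e-14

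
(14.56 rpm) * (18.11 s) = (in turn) 4.395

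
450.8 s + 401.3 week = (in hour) 6.742e+04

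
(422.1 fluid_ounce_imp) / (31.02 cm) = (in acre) 9.554e-06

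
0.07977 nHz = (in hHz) 7.977e-13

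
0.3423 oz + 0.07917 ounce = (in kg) 0.01195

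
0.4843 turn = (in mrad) 3043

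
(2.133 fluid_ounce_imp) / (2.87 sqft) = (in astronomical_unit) 1.519e-15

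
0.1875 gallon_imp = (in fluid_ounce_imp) 30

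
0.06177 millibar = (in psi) 0.0008959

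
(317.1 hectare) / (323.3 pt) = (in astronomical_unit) 0.0001859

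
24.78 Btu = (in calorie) 6249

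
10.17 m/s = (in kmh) 36.61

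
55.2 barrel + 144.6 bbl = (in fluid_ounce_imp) 1.118e+06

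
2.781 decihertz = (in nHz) 2.781e+08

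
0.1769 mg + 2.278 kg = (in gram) 2278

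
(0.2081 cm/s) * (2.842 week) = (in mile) 2.223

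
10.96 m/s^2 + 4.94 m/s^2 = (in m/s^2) 15.9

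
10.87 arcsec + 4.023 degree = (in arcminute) 241.6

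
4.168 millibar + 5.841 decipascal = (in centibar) 0.4174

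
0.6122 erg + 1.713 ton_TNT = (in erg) 7.167e+16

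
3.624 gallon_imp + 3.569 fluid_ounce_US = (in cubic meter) 0.01658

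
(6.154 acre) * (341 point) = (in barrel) 1.884e+04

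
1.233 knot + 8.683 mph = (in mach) 0.01326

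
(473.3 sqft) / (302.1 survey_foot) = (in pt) 1354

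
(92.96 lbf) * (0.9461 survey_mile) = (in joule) 6.296e+05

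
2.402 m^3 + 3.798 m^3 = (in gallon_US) 1638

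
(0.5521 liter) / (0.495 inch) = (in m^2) 0.04391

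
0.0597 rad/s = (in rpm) 0.5701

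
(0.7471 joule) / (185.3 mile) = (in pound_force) 5.632e-07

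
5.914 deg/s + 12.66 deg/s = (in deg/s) 18.57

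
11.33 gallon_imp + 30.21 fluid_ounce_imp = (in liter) 52.37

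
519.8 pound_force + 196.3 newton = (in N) 2508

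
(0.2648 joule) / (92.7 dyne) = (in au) 1.909e-09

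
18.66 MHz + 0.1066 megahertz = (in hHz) 1.877e+05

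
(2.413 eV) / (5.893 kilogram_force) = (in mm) 6.69e-18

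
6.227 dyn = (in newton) 6.227e-05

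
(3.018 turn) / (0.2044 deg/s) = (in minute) 88.59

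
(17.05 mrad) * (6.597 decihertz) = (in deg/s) 0.6445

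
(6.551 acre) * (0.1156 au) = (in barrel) 2.884e+15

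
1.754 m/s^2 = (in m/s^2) 1.754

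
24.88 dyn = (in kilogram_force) 2.537e-05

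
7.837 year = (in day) 2861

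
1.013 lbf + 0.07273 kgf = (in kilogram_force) 0.5322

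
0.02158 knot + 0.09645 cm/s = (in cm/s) 1.207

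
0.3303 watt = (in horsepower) 0.0004429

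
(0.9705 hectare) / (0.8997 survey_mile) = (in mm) 6703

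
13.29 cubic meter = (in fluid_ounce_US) 4.494e+05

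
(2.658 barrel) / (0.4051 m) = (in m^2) 1.043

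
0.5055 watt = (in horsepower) 0.0006779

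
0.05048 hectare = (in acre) 0.1247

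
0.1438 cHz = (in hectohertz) 1.438e-05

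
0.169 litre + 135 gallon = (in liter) 511.2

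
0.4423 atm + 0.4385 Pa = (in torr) 336.2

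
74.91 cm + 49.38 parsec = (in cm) 1.524e+20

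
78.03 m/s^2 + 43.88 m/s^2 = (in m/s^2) 121.9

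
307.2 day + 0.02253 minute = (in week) 43.89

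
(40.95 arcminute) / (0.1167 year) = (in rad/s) 3.237e-09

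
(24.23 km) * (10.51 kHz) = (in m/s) 2.547e+08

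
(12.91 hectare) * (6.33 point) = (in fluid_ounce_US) 9.748e+06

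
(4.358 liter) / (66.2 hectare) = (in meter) 6.583e-09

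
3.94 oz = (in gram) 111.7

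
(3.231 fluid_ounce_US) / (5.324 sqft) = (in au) 1.291e-15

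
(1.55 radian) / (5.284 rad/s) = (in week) 4.85e-07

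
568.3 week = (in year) 10.9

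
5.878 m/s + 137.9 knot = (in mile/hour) 171.8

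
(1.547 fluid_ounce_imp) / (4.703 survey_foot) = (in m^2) 3.066e-05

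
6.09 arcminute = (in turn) 0.0002819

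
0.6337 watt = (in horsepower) 0.0008498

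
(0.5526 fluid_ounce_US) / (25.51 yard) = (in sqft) 7.541e-06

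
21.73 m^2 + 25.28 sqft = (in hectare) 0.002408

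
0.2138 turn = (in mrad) 1343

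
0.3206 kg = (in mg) 3.206e+05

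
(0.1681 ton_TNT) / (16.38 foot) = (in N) 1.409e+08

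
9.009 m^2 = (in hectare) 0.0009009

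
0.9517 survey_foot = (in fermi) 2.901e+14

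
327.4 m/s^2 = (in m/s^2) 327.4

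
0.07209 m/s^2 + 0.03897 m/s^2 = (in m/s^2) 0.1111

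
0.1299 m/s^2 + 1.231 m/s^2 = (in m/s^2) 1.361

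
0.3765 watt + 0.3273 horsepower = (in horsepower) 0.3278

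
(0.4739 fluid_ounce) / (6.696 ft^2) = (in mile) 1.4e-08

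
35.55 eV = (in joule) 5.696e-18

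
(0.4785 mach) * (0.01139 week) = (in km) 1122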